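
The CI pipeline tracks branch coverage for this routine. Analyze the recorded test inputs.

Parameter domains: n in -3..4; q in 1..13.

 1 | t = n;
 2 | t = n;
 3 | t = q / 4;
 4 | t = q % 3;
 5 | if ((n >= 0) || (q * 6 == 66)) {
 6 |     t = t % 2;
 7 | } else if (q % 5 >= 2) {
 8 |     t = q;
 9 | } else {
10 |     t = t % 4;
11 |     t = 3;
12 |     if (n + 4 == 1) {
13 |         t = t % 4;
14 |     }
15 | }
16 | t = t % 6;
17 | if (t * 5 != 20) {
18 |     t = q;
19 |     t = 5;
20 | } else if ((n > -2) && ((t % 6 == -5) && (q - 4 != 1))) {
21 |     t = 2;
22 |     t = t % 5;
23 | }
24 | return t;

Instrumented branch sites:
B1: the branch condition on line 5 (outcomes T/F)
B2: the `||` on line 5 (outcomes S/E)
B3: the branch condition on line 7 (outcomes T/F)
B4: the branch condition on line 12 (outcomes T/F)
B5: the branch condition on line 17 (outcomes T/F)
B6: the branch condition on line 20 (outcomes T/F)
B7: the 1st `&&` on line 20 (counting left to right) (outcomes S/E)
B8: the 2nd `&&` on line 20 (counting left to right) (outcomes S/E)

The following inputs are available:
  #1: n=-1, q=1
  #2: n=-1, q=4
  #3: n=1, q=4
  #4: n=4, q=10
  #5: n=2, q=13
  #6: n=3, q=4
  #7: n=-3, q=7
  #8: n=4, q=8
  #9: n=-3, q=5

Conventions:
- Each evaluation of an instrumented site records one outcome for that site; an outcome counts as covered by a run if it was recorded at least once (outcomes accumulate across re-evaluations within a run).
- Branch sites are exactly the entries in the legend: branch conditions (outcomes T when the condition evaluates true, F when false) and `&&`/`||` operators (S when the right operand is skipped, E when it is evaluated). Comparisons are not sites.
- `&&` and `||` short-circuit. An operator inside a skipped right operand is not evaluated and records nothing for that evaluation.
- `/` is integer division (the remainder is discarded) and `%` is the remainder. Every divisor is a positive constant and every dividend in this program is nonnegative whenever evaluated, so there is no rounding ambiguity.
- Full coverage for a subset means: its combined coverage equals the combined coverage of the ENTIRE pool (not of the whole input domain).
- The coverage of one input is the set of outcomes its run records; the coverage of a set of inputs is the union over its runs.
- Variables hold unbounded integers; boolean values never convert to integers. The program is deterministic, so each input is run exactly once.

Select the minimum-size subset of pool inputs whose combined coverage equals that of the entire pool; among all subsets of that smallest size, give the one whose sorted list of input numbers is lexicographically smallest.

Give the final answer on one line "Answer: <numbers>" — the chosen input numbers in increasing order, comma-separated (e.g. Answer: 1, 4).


run #1 (n=-1, q=1) runs B2->E, B1->F, B3->F, B4->F, B5->T; records B1=F, B2=E, B3=F, B4=F, B5=T
run #2 (n=-1, q=4) runs B2->E, B1->F, B3->T, B5->F, B7->E, B8->S, B6->F; records B1=F, B2=E, B3=T, B5=F, B6=F, B7=E, B8=S
run #3 (n=1, q=4) runs B2->S, B1->T, B5->T; records B1=T, B2=S, B5=T
run #4 (n=4, q=10) runs B2->S, B1->T, B5->T; records B1=T, B2=S, B5=T
run #5 (n=2, q=13) runs B2->S, B1->T, B5->T; records B1=T, B2=S, B5=T
run #6 (n=3, q=4) runs B2->S, B1->T, B5->T; records B1=T, B2=S, B5=T
run #7 (n=-3, q=7) runs B2->E, B1->F, B3->T, B5->T; records B1=F, B2=E, B3=T, B5=T
run #8 (n=4, q=8) runs B2->S, B1->T, B5->T; records B1=T, B2=S, B5=T
run #9 (n=-3, q=5) runs B2->E, B1->F, B3->F, B4->T, B5->T; records B1=F, B2=E, B3=F, B4=T, B5=T
the full pool covers 13 outcomes: B1=T, B1=F, B2=S, B2=E, B3=T, B3=F, B4=T, B4=F, B5=T, B5=F, B6=F, B7=E, B8=S
every size-1 subset falls short of the 13 outcomes (best: 7/13)
every size-2 subset falls short of the 13 outcomes (best: 10/13)
every size-3 subset falls short of the 13 outcomes (best: 12/13)
at size 4, {1, 2, 3, 9} reaches all 13 outcomes; every lexicographically earlier size-4 subset fails
Answer: 1, 2, 3, 9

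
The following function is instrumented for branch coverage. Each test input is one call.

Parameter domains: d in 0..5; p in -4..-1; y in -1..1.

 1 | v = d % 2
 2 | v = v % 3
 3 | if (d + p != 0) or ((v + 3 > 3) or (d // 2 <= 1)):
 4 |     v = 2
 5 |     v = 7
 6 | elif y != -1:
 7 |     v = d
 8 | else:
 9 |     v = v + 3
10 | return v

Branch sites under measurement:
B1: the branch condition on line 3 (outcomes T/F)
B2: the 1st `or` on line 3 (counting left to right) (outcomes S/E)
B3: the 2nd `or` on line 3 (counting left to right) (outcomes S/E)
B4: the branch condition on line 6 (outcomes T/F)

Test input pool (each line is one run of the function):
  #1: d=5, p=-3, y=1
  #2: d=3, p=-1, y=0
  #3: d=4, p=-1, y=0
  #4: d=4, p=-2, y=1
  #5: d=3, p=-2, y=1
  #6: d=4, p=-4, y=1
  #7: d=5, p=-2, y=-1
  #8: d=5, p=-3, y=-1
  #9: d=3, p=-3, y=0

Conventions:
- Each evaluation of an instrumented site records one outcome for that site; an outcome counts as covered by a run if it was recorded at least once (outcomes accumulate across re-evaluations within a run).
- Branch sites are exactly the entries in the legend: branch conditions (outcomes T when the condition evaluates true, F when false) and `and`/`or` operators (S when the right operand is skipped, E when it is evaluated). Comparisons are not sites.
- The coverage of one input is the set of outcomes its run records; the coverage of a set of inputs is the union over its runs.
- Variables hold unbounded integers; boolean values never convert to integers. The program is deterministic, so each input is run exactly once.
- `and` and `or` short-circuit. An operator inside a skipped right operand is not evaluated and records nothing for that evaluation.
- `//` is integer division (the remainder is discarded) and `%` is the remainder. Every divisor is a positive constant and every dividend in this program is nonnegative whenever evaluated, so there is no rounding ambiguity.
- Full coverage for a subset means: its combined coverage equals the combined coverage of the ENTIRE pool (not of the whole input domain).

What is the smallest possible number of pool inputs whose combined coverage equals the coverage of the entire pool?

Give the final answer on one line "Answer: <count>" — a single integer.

test 1 (d=5, p=-3, y=1) fires B2->S, B1->T; hits B1=T, B2=S
test 2 (d=3, p=-1, y=0) fires B2->S, B1->T; hits B1=T, B2=S
test 3 (d=4, p=-1, y=0) fires B2->S, B1->T; hits B1=T, B2=S
test 4 (d=4, p=-2, y=1) fires B2->S, B1->T; hits B1=T, B2=S
test 5 (d=3, p=-2, y=1) fires B2->S, B1->T; hits B1=T, B2=S
test 6 (d=4, p=-4, y=1) fires B2->E, B3->E, B1->F, B4->T; hits B1=F, B2=E, B3=E, B4=T
test 7 (d=5, p=-2, y=-1) fires B2->S, B1->T; hits B1=T, B2=S
test 8 (d=5, p=-3, y=-1) fires B2->S, B1->T; hits B1=T, B2=S
test 9 (d=3, p=-3, y=0) fires B2->E, B3->S, B1->T; hits B1=T, B2=E, B3=S
together the pool reaches 7 outcomes: B1=T, B1=F, B2=S, B2=E, B3=S, B3=E, B4=T
every size-1 subset falls short of the 7 outcomes (best: 4/7)
every size-2 subset falls short of the 7 outcomes (best: 6/7)
inputs {1, 6, 9} (size 3) cover everything; no size-3 subset with a lexicographically smaller index list covers all 7

Answer: 3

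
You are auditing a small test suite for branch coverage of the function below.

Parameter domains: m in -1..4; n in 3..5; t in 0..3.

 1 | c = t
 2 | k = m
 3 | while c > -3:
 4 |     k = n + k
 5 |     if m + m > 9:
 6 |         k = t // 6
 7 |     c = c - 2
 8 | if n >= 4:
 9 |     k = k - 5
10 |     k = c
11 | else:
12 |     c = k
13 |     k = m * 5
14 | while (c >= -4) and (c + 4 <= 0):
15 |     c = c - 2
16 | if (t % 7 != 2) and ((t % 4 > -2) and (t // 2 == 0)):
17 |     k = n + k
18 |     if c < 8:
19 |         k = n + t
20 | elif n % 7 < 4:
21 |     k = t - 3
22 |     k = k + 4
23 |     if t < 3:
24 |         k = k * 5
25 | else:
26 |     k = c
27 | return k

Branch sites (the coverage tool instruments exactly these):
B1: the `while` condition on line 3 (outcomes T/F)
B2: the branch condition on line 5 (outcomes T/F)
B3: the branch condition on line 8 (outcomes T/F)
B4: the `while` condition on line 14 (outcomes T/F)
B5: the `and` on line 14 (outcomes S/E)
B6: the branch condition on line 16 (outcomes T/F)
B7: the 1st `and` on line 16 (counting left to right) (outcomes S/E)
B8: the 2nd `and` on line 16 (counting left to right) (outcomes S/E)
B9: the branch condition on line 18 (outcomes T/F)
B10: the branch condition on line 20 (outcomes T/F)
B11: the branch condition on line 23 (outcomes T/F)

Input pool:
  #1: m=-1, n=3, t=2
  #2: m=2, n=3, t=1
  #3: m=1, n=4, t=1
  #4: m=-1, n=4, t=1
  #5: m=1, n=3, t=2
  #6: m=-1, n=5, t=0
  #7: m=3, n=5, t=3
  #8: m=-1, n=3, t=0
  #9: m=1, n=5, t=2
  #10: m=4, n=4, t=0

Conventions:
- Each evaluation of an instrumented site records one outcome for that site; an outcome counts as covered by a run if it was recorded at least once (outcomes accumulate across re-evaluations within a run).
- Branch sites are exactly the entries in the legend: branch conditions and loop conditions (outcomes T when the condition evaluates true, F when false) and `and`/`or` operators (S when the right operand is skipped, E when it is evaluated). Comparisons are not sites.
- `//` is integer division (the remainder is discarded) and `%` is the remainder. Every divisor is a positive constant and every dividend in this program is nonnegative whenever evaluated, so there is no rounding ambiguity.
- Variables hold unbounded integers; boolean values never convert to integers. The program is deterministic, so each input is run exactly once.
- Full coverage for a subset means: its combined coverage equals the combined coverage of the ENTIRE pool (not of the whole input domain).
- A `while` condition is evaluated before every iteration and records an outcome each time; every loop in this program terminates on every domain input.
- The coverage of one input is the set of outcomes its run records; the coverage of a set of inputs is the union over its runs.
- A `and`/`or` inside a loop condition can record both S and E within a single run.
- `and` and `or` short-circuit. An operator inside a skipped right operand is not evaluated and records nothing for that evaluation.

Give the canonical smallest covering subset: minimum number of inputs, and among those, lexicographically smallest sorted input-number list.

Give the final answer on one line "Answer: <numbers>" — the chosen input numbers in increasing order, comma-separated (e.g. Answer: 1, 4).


test 1 (m=-1, n=3, t=2) fires B1->T, B2->F, B1->T, B2->F, B1->T, B2->F, B1->F, B3->F, B5->E, B4->F, B7->S, B6->F, B10->T, B11->T; hits B1=T, B1=F, B2=F, B3=F, B4=F, B5=E, B6=F, B7=S, B10=T, B11=T
test 2 (m=2, n=3, t=1) fires B1->T, B2->F, B1->T, B2->F, B1->F, B3->F, B5->E, B4->F, B7->E, B8->E, B6->T, B9->F; hits B1=T, B1=F, B2=F, B3=F, B4=F, B5=E, B6=T, B7=E, B8=E, B9=F
test 3 (m=1, n=4, t=1) fires B1->T, B2->F, B1->T, B2->F, B1->F, B3->T, B5->E, B4->F, B7->E, B8->E, B6->T, B9->T; hits B1=T, B1=F, B2=F, B3=T, B4=F, B5=E, B6=T, B7=E, B8=E, B9=T
test 4 (m=-1, n=4, t=1) fires B1->T, B2->F, B1->T, B2->F, B1->F, B3->T, B5->E, B4->F, B7->E, B8->E, B6->T, B9->T; hits B1=T, B1=F, B2=F, B3=T, B4=F, B5=E, B6=T, B7=E, B8=E, B9=T
test 5 (m=1, n=3, t=2) fires B1->T, B2->F, B1->T, B2->F, B1->T, B2->F, B1->F, B3->F, B5->E, B4->F, B7->S, B6->F, B10->T, B11->T; hits B1=T, B1=F, B2=F, B3=F, B4=F, B5=E, B6=F, B7=S, B10=T, B11=T
test 6 (m=-1, n=5, t=0) fires B1->T, B2->F, B1->T, B2->F, B1->F, B3->T, B5->E, B4->T, B5->S, B4->F, B7->E, B8->E, B6->T, B9->T; hits B1=T, B1=F, B2=F, B3=T, B4=T, B4=F, B5=S, B5=E, B6=T, B7=E, B8=E, B9=T
test 7 (m=3, n=5, t=3) fires B1->T, B2->F, B1->T, B2->F, B1->T, B2->F, B1->F, B3->T, B5->E, B4->F, B7->E, B8->E, B6->F, B10->F; hits B1=T, B1=F, B2=F, B3=T, B4=F, B5=E, B6=F, B7=E, B8=E, B10=F
test 8 (m=-1, n=3, t=0) fires B1->T, B2->F, B1->T, B2->F, B1->F, B3->F, B5->E, B4->F, B7->E, B8->E, B6->T, B9->T; hits B1=T, B1=F, B2=F, B3=F, B4=F, B5=E, B6=T, B7=E, B8=E, B9=T
test 9 (m=1, n=5, t=2) fires B1->T, B2->F, B1->T, B2->F, B1->T, B2->F, B1->F, B3->T, B5->E, B4->T, B5->S, B4->F, B7->S, B6->F, ...; hits B1=T, B1=F, B2=F, B3=T, B4=T, B4=F, B5=S, B5=E, B6=F, B7=S, B10=F
test 10 (m=4, n=4, t=0) fires B1->T, B2->F, B1->T, B2->F, B1->F, B3->T, B5->E, B4->T, B5->S, B4->F, B7->E, B8->E, B6->T, B9->T; hits B1=T, B1=F, B2=F, B3=T, B4=T, B4=F, B5=S, B5=E, B6=T, B7=E, B8=E, B9=T
pool-wide coverage (19 outcomes): B1=T, B1=F, B2=F, B3=T, B3=F, B4=T, B4=F, B5=S, B5=E, B6=T, B6=F, B7=S, B7=E, B8=E, B9=T, B9=F, B10=T, B10=F, B11=T
checked all size-1 subsets: none covers 19 outcomes (max 12/19)
checked all size-2 subsets: none covers 19 outcomes (max 17/19)
checked all size-3 subsets: none covers 19 outcomes (max 18/19)
inputs {1, 2, 3, 9} (size 4) cover everything; no size-4 subset with a lexicographically smaller index list covers all 19
Answer: 1, 2, 3, 9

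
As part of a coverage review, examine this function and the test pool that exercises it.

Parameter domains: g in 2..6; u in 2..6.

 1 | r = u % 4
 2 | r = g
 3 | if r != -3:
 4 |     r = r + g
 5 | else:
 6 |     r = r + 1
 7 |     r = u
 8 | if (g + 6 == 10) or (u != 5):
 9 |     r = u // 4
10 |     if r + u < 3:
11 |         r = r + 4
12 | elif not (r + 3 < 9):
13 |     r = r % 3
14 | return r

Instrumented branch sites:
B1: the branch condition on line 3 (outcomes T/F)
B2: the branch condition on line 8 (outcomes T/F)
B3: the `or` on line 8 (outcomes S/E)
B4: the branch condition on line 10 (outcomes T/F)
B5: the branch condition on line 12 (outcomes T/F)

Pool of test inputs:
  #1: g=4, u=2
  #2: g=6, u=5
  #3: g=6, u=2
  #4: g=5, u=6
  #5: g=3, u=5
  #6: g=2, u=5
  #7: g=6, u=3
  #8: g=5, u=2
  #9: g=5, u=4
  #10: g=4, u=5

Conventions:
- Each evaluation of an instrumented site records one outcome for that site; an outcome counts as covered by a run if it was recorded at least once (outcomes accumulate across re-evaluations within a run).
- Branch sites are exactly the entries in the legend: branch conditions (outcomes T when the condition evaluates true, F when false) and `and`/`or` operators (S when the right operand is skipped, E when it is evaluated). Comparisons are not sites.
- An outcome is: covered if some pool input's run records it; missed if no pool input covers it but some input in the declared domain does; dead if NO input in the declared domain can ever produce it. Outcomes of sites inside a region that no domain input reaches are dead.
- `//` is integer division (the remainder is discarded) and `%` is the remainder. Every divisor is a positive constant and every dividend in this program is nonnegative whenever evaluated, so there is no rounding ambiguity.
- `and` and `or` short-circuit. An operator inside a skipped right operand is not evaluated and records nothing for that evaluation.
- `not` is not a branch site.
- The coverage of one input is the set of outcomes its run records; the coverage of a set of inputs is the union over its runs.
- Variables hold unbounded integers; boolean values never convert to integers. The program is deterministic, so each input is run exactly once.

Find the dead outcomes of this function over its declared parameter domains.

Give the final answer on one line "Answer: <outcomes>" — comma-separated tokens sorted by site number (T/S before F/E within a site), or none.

exhaustive pass over the 25-input domain:
  B1=F: zero occurrences over every domain input -> dead
  reachable outcomes have witnesses, e.g. B1=T (e.g. g=2, u=2), B2=T (e.g. g=2, u=2), B2=F (e.g. g=2, u=5), B3=S (e.g. g=4, u=2)

Answer: B1=F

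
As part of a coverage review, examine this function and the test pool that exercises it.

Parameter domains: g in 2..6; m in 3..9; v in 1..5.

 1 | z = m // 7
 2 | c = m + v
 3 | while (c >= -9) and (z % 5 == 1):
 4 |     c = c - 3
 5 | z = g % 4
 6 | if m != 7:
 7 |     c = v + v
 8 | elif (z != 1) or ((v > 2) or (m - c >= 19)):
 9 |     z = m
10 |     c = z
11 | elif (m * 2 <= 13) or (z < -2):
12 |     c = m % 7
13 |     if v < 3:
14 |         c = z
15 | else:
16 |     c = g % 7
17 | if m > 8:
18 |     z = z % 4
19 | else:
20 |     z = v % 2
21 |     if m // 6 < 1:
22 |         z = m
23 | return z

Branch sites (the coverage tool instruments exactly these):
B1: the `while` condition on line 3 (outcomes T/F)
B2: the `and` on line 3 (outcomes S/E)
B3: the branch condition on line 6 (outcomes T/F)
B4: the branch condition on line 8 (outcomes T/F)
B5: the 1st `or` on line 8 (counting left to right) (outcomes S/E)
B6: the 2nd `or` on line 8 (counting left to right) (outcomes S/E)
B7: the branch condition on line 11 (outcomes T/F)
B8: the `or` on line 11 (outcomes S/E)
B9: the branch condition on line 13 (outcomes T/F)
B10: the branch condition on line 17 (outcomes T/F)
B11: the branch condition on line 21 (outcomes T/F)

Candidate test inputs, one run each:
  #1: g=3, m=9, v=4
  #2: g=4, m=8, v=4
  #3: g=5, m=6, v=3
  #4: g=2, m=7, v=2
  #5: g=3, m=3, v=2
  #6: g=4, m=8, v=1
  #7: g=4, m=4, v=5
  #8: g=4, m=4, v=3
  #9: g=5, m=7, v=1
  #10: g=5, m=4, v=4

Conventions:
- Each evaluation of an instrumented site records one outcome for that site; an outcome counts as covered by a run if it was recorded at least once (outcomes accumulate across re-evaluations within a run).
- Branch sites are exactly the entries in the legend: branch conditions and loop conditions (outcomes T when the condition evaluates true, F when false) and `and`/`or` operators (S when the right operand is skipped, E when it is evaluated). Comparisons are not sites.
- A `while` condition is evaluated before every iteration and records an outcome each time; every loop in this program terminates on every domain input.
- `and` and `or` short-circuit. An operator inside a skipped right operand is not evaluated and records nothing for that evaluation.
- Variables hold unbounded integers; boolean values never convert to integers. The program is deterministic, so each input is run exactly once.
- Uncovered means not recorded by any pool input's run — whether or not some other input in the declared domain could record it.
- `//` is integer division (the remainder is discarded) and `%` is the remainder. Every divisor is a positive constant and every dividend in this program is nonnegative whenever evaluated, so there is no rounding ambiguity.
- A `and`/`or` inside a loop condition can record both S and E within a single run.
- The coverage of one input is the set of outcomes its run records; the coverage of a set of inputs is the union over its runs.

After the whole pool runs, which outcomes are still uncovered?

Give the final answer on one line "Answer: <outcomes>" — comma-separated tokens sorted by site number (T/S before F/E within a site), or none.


#1 (g=3, m=9, v=4) -> B2->E, B1->T, B2->E, B1->T, B2->E, B1->T, B2->E, B1->T, B2->E, B1->T, B2->E, B1->T, B2->E, B1->T, ...; covered: B1=T, B1=F, B2=S, B2=E, B3=T, B10=T
#2 (g=4, m=8, v=4) -> B2->E, B1->T, B2->E, B1->T, B2->E, B1->T, B2->E, B1->T, B2->E, B1->T, B2->E, B1->T, B2->E, B1->T, ...; covered: B1=T, B1=F, B2=S, B2=E, B3=T, B10=F, B11=F
#3 (g=5, m=6, v=3) -> B2->E, B1->F, B3->T, B10->F, B11->F; covered: B1=F, B2=E, B3=T, B10=F, B11=F
#4 (g=2, m=7, v=2) -> B2->E, B1->T, B2->E, B1->T, B2->E, B1->T, B2->E, B1->T, B2->E, B1->T, B2->E, B1->T, B2->E, B1->T, ...; covered: B1=T, B1=F, B2=S, B2=E, B3=F, B4=T, B5=S, B10=F, B11=F
#5 (g=3, m=3, v=2) -> B2->E, B1->F, B3->T, B10->F, B11->T; covered: B1=F, B2=E, B3=T, B10=F, B11=T
#6 (g=4, m=8, v=1) -> B2->E, B1->T, B2->E, B1->T, B2->E, B1->T, B2->E, B1->T, B2->E, B1->T, B2->E, B1->T, B2->E, B1->T, ...; covered: B1=T, B1=F, B2=S, B2=E, B3=T, B10=F, B11=F
#7 (g=4, m=4, v=5) -> B2->E, B1->F, B3->T, B10->F, B11->T; covered: B1=F, B2=E, B3=T, B10=F, B11=T
#8 (g=4, m=4, v=3) -> B2->E, B1->F, B3->T, B10->F, B11->T; covered: B1=F, B2=E, B3=T, B10=F, B11=T
#9 (g=5, m=7, v=1) -> B2->E, B1->T, B2->E, B1->T, B2->E, B1->T, B2->E, B1->T, B2->E, B1->T, B2->E, B1->T, B2->S, B1->F, ...; covered: B1=T, B1=F, B2=S, B2=E, B3=F, B4=F, B5=E, B6=E, B7=F, B8=E, B10=F, B11=F
#10 (g=5, m=4, v=4) -> B2->E, B1->F, B3->T, B10->F, B11->T; covered: B1=F, B2=E, B3=T, B10=F, B11=T
union over the pool: B1=T, B1=F, B2=S, B2=E, B3=T, B3=F, B4=T, B4=F, B5=S, B5=E, B6=E, B7=F, B8=E, B10=T, B10=F, B11=T, B11=F
uncovered (5 of 22): B6=S, B7=T, B8=S, B9=T, B9=F
Answer: B6=S, B7=T, B8=S, B9=T, B9=F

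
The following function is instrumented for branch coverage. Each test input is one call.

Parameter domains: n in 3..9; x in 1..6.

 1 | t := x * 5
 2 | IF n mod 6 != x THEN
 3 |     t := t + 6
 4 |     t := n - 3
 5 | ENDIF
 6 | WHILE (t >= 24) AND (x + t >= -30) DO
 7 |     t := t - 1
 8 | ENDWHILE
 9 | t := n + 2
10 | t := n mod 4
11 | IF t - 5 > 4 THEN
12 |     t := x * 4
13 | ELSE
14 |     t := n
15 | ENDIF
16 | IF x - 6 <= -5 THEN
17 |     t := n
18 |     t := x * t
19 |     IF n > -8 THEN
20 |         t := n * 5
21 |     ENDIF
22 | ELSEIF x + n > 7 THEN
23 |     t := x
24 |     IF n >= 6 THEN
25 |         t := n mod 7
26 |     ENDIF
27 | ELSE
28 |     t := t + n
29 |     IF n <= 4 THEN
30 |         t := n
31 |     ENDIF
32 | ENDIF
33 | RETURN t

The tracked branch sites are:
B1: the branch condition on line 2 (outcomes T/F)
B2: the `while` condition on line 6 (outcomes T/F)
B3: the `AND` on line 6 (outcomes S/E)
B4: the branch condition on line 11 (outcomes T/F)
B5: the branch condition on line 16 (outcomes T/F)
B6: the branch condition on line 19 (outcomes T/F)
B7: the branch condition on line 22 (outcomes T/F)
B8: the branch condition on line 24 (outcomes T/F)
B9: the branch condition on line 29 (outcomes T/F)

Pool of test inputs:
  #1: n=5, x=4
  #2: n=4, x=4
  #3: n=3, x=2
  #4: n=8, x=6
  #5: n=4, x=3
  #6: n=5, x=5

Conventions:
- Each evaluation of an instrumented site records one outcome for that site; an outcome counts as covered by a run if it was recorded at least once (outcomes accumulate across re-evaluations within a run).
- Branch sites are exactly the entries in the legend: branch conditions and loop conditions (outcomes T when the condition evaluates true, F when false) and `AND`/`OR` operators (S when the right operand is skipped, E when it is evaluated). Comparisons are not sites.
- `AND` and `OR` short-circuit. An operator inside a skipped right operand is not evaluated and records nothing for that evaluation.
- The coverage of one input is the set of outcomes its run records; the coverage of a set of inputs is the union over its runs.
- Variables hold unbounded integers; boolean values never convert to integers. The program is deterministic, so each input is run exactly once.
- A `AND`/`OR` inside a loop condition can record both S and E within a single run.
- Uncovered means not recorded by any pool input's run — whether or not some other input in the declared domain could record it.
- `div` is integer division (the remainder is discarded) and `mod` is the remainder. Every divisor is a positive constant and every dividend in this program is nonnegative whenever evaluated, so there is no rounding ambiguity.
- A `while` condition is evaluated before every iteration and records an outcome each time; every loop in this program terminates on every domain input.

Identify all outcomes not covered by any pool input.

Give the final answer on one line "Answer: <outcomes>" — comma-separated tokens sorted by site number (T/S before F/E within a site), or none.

input #1, n=5, x=4: events B1->T, B3->S, B2->F, B4->F, B5->F, B7->T, B8->F; outcomes B1=T, B2=F, B3=S, B4=F, B5=F, B7=T, B8=F
input #2, n=4, x=4: events B1->F, B3->S, B2->F, B4->F, B5->F, B7->T, B8->F; outcomes B1=F, B2=F, B3=S, B4=F, B5=F, B7=T, B8=F
input #3, n=3, x=2: events B1->T, B3->S, B2->F, B4->F, B5->F, B7->F, B9->T; outcomes B1=T, B2=F, B3=S, B4=F, B5=F, B7=F, B9=T
input #4, n=8, x=6: events B1->T, B3->S, B2->F, B4->F, B5->F, B7->T, B8->T; outcomes B1=T, B2=F, B3=S, B4=F, B5=F, B7=T, B8=T
input #5, n=4, x=3: events B1->T, B3->S, B2->F, B4->F, B5->F, B7->F, B9->T; outcomes B1=T, B2=F, B3=S, B4=F, B5=F, B7=F, B9=T
input #6, n=5, x=5: events B1->F, B3->E, B2->T, B3->E, B2->T, B3->S, B2->F, B4->F, B5->F, B7->T, B8->F; outcomes B1=F, B2=T, B2=F, B3=S, B3=E, B4=F, B5=F, B7=T, B8=F
union over the pool: B1=T, B1=F, B2=T, B2=F, B3=S, B3=E, B4=F, B5=F, B7=T, B7=F, B8=T, B8=F, B9=T
uncovered (5 of 18): B4=T, B5=T, B6=T, B6=F, B9=F

Answer: B4=T, B5=T, B6=T, B6=F, B9=F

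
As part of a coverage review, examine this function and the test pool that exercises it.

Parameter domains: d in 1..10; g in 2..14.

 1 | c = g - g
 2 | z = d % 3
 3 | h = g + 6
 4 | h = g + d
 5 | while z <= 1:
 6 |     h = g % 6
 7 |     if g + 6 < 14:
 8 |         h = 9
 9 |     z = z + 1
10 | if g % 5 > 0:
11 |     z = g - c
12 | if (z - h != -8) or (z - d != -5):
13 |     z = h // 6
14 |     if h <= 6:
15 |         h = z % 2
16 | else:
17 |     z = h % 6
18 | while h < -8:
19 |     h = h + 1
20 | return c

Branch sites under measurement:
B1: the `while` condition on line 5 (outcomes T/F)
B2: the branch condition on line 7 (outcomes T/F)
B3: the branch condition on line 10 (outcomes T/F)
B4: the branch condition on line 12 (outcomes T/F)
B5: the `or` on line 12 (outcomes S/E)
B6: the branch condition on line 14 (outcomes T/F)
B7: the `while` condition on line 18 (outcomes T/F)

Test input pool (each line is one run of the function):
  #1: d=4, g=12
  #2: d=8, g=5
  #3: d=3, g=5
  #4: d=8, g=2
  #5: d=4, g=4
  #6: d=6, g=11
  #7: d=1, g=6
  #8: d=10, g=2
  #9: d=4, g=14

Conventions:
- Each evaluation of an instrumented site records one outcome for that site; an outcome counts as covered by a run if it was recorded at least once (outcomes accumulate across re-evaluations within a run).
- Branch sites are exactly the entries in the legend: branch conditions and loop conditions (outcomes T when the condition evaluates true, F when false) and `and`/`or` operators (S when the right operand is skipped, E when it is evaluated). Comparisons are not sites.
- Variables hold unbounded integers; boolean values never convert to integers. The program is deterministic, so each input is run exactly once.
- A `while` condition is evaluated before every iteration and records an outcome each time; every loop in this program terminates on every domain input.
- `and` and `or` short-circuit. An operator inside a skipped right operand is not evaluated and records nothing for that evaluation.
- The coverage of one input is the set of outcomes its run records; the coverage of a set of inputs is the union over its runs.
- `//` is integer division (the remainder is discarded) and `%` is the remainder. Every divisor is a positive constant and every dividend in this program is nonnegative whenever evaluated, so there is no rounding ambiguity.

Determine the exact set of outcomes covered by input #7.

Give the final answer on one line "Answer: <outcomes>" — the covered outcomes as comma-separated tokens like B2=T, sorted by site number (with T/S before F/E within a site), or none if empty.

Simulating input #7 (d=1, g=6) step by step:
  B1->T, B2->T, B1->F, B3->T, B5->S, B4->T, B6->F, B7->F
as a set, this run covers: B1=T, B1=F, B2=T, B3=T, B4=T, B5=S, B6=F, B7=F

Answer: B1=T, B1=F, B2=T, B3=T, B4=T, B5=S, B6=F, B7=F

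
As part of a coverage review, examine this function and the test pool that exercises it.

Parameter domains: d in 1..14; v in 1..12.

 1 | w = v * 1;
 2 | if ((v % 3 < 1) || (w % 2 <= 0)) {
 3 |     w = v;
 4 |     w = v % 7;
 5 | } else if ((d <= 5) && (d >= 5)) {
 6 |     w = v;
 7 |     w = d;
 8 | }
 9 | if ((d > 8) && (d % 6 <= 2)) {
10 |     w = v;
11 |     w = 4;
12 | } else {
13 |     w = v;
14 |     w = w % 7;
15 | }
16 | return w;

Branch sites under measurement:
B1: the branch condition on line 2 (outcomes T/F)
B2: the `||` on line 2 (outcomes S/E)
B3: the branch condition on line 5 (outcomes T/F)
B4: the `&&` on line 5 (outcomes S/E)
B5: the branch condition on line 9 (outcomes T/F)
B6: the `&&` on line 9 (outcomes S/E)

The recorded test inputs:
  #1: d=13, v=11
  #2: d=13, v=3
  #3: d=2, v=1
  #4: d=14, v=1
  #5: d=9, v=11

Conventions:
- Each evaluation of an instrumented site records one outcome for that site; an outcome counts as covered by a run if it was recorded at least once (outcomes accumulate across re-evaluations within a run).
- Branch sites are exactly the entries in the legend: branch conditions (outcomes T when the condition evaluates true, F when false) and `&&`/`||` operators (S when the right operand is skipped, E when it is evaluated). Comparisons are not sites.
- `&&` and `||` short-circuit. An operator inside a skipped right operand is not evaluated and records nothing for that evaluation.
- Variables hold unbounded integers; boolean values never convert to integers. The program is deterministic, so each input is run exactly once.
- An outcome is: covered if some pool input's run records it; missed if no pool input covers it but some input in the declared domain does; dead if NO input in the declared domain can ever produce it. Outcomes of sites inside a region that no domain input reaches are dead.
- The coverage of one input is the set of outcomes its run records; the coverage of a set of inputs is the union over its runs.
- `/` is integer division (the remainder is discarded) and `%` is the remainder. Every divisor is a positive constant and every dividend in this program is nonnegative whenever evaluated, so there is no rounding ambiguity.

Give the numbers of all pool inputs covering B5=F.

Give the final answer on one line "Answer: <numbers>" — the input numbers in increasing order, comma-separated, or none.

input #1 (d=13, v=11): does not record B5=F
input #2 (d=13, v=3): does not record B5=F
input #3 (d=2, v=1): records B5=F
input #4 (d=14, v=1): does not record B5=F
input #5 (d=9, v=11): records B5=F

Answer: 3, 5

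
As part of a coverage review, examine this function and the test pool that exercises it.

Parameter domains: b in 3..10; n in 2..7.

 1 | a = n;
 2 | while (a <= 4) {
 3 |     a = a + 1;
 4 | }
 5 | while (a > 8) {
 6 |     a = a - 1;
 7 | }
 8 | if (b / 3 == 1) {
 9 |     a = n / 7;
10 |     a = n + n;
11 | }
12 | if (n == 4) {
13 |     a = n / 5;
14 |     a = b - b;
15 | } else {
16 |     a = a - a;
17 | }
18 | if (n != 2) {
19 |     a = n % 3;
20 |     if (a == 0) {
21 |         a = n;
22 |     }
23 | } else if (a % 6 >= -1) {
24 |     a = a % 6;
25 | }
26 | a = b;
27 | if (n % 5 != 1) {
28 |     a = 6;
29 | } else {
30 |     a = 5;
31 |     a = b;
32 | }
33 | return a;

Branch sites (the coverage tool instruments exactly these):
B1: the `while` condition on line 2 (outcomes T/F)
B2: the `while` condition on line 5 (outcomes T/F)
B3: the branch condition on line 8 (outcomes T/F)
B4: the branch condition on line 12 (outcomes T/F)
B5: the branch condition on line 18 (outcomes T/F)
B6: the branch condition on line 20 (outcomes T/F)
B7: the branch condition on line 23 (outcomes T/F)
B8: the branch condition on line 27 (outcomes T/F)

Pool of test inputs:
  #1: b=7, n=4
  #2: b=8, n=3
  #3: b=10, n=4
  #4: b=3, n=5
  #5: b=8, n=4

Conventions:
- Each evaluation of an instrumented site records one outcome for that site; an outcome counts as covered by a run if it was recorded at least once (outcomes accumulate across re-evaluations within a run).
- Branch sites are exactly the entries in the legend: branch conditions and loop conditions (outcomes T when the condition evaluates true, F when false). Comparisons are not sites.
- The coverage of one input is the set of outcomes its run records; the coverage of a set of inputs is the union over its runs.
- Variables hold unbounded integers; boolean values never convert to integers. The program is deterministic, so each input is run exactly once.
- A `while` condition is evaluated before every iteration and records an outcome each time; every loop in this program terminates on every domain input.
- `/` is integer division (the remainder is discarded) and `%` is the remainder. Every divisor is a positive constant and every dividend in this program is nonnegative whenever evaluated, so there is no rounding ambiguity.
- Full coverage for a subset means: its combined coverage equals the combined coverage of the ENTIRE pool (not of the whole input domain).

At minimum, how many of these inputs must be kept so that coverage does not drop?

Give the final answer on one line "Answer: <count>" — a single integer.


test 1 (b=7, n=4) fires B1->T, B1->F, B2->F, B3->F, B4->T, B5->T, B6->F, B8->T; hits B1=T, B1=F, B2=F, B3=F, B4=T, B5=T, B6=F, B8=T
test 2 (b=8, n=3) fires B1->T, B1->T, B1->F, B2->F, B3->F, B4->F, B5->T, B6->T, B8->T; hits B1=T, B1=F, B2=F, B3=F, B4=F, B5=T, B6=T, B8=T
test 3 (b=10, n=4) fires B1->T, B1->F, B2->F, B3->F, B4->T, B5->T, B6->F, B8->T; hits B1=T, B1=F, B2=F, B3=F, B4=T, B5=T, B6=F, B8=T
test 4 (b=3, n=5) fires B1->F, B2->F, B3->T, B4->F, B5->T, B6->F, B8->T; hits B1=F, B2=F, B3=T, B4=F, B5=T, B6=F, B8=T
test 5 (b=8, n=4) fires B1->T, B1->F, B2->F, B3->F, B4->T, B5->T, B6->F, B8->T; hits B1=T, B1=F, B2=F, B3=F, B4=T, B5=T, B6=F, B8=T
pool-wide coverage (11 outcomes): B1=T, B1=F, B2=F, B3=T, B3=F, B4=T, B4=F, B5=T, B6=T, B6=F, B8=T
every size-1 subset falls short of the 11 outcomes (best: 8/11)
every size-2 subset falls short of the 11 outcomes (best: 10/11)
at size 3, {1, 2, 4} reaches all 11 outcomes; every lexicographically earlier size-3 subset fails
Answer: 3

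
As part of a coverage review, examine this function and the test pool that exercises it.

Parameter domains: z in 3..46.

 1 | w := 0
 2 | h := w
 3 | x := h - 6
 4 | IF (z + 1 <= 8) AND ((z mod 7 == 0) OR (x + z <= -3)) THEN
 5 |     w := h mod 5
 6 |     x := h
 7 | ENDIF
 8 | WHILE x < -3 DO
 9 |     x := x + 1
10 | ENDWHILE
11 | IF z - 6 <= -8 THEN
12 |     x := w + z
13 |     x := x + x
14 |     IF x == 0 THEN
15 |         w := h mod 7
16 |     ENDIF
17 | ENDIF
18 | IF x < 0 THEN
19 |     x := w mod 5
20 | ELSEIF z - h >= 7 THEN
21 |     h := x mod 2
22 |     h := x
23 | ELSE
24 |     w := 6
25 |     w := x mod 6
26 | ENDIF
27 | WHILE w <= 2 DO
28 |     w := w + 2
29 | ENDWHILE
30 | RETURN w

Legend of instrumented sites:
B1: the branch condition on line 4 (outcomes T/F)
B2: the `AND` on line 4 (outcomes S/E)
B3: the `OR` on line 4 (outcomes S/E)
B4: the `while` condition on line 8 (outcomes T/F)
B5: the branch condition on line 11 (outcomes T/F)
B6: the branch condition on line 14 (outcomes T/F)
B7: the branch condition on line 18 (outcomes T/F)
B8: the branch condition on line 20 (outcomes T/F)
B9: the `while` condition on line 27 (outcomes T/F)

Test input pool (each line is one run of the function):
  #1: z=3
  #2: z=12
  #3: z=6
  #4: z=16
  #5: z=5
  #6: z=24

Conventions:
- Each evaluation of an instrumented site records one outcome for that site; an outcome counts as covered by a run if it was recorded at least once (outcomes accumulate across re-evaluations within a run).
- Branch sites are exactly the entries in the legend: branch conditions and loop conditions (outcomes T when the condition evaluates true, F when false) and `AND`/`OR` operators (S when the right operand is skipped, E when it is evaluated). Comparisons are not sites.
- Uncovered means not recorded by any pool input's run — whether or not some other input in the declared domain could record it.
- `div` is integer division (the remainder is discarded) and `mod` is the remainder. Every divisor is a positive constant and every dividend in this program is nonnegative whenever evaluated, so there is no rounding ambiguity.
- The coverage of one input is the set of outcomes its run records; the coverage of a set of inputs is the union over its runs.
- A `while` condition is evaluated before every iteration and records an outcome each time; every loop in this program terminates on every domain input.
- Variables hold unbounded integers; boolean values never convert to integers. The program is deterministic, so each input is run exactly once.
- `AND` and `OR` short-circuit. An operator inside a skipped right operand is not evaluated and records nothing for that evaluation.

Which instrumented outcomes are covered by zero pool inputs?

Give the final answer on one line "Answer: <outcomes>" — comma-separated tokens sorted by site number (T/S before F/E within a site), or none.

input #1 (z=3): events B2->E, B3->E, B1->T, B4->F, B5->F, B7->F, B8->F, B9->T, B9->T, B9->F; covers B1=T, B2=E, B3=E, B4=F, B5=F, B7=F, B8=F, B9=T, B9=F
input #2 (z=12): events B2->S, B1->F, B4->T, B4->T, B4->T, B4->F, B5->F, B7->T, B9->T, B9->T, B9->F; covers B1=F, B2=S, B4=T, B4=F, B5=F, B7=T, B9=T, B9=F
input #3 (z=6): events B2->E, B3->E, B1->F, B4->T, B4->T, B4->T, B4->F, B5->F, B7->T, B9->T, B9->T, B9->F; covers B1=F, B2=E, B3=E, B4=T, B4=F, B5=F, B7=T, B9=T, B9=F
input #4 (z=16): events B2->S, B1->F, B4->T, B4->T, B4->T, B4->F, B5->F, B7->T, B9->T, B9->T, B9->F; covers B1=F, B2=S, B4=T, B4=F, B5=F, B7=T, B9=T, B9=F
input #5 (z=5): events B2->E, B3->E, B1->F, B4->T, B4->T, B4->T, B4->F, B5->F, B7->T, B9->T, B9->T, B9->F; covers B1=F, B2=E, B3=E, B4=T, B4=F, B5=F, B7=T, B9=T, B9=F
input #6 (z=24): events B2->S, B1->F, B4->T, B4->T, B4->T, B4->F, B5->F, B7->T, B9->T, B9->T, B9->F; covers B1=F, B2=S, B4=T, B4=F, B5=F, B7=T, B9=T, B9=F
union over the pool: B1=T, B1=F, B2=S, B2=E, B3=E, B4=T, B4=F, B5=F, B7=T, B7=F, B8=F, B9=T, B9=F
uncovered (5 of 18): B3=S, B5=T, B6=T, B6=F, B8=T

Answer: B3=S, B5=T, B6=T, B6=F, B8=T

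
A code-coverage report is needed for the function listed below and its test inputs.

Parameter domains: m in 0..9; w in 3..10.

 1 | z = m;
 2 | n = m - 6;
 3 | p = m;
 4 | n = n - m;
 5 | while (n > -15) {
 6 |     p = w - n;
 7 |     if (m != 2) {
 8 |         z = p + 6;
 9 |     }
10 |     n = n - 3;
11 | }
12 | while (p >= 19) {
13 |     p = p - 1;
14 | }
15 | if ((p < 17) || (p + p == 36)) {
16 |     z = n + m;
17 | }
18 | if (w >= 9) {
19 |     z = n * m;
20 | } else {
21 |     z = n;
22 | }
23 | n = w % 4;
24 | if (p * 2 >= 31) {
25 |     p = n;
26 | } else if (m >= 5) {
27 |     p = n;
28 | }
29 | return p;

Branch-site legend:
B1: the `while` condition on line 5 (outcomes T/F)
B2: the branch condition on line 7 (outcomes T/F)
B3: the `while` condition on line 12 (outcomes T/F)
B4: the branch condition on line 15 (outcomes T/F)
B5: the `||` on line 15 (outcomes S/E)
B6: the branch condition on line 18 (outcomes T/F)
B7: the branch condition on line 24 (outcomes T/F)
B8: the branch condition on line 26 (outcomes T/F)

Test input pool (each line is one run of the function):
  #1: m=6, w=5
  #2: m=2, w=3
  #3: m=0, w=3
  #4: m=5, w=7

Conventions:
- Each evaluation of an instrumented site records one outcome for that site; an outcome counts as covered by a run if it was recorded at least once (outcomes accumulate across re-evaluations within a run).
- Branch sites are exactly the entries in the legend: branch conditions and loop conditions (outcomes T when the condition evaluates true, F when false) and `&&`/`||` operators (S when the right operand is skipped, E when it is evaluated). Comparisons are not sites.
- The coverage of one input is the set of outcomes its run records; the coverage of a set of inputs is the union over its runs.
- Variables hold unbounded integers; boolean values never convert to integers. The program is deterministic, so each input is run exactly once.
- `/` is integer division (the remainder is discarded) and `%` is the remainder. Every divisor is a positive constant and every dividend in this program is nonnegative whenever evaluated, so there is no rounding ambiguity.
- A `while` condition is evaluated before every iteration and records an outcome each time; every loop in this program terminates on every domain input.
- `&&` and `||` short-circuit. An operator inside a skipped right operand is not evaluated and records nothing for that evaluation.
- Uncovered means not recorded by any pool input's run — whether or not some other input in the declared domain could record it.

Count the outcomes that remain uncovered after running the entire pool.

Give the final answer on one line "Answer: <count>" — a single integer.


test 1 (m=6, w=5) hits B1=T, B1=F, B2=T, B3=F, B4=F, B5=E, B6=F, B7=T
test 2 (m=2, w=3) hits B1=T, B1=F, B2=F, B3=F, B4=T, B5=S, B6=F, B7=F, B8=F
test 3 (m=0, w=3) hits B1=T, B1=F, B2=T, B3=F, B4=T, B5=S, B6=F, B7=F, B8=F
test 4 (m=5, w=7) hits B1=T, B1=F, B2=T, B3=T, B3=F, B4=T, B5=E, B6=F, B7=T
union over the pool: B1=T, B1=F, B2=T, B2=F, B3=T, B3=F, B4=T, B4=F, B5=S, B5=E, B6=F, B7=T, B7=F, B8=F
uncovered (2 of 16): B6=T, B8=T
Answer: 2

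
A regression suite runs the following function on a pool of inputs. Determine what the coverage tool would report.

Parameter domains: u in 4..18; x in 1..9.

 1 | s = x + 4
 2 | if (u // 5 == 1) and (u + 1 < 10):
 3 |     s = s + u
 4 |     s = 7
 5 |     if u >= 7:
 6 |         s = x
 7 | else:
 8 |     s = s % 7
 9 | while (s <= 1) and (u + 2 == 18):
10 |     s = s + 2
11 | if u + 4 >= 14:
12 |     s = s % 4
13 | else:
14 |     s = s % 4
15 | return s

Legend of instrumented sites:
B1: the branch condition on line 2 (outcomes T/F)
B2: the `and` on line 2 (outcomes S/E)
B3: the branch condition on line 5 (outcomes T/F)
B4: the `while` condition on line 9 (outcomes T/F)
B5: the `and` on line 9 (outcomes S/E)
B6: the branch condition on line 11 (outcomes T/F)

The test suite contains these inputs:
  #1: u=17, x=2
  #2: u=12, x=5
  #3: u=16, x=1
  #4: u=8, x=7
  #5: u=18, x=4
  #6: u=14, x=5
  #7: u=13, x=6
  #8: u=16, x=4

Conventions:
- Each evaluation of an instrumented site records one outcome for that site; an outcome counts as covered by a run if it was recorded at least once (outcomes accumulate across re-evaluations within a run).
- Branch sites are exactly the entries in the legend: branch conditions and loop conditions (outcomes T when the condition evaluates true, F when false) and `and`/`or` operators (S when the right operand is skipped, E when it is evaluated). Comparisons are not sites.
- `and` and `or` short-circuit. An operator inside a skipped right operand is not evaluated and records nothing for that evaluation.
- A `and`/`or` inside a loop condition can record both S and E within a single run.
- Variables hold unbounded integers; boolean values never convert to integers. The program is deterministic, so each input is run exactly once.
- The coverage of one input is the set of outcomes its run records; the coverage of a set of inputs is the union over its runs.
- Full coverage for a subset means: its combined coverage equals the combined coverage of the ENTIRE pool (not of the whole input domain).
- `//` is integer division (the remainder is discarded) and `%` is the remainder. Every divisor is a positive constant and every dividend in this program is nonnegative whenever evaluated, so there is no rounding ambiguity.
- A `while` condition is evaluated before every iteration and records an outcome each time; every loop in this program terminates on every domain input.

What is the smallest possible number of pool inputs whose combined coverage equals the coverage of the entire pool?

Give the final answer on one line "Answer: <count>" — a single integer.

#1 (u=17, x=2) -> B2->S, B1->F, B5->S, B4->F, B6->T; covered: B1=F, B2=S, B4=F, B5=S, B6=T
#2 (u=12, x=5) -> B2->S, B1->F, B5->S, B4->F, B6->T; covered: B1=F, B2=S, B4=F, B5=S, B6=T
#3 (u=16, x=1) -> B2->S, B1->F, B5->S, B4->F, B6->T; covered: B1=F, B2=S, B4=F, B5=S, B6=T
#4 (u=8, x=7) -> B2->E, B1->T, B3->T, B5->S, B4->F, B6->F; covered: B1=T, B2=E, B3=T, B4=F, B5=S, B6=F
#5 (u=18, x=4) -> B2->S, B1->F, B5->E, B4->F, B6->T; covered: B1=F, B2=S, B4=F, B5=E, B6=T
#6 (u=14, x=5) -> B2->S, B1->F, B5->S, B4->F, B6->T; covered: B1=F, B2=S, B4=F, B5=S, B6=T
#7 (u=13, x=6) -> B2->S, B1->F, B5->S, B4->F, B6->T; covered: B1=F, B2=S, B4=F, B5=S, B6=T
#8 (u=16, x=4) -> B2->S, B1->F, B5->E, B4->T, B5->S, B4->F, B6->T; covered: B1=F, B2=S, B4=T, B4=F, B5=S, B5=E, B6=T
union over all inputs: B1=T, B1=F, B2=S, B2=E, B3=T, B4=T, B4=F, B5=S, B5=E, B6=T, B6=F (11 outcomes)
every size-1 subset falls short of the 11 outcomes (best: 7/11)
size 2: inputs {4, 8} cover all 11 outcomes, and no lexicographically smaller subset of this size does

Answer: 2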